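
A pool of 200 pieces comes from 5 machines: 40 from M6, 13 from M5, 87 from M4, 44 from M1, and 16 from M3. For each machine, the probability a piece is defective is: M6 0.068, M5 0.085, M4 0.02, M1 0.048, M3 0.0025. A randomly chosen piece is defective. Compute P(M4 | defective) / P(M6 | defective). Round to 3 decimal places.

By Bayes' rule, posterior ∝ prior × likelihood:
  M6: 0.2 × 0.068 = 0.0136
  M5: 0.065 × 0.085 = 0.005525
  M4: 0.435 × 0.02 = 0.0087
  M1: 0.22 × 0.048 = 0.01056
  M3: 0.08 × 0.0025 = 0.0002
Normalizing constant = 0.038585.
The ratio is 0.0087 / 0.0136 (the normalizer cancels) = 0.640.

0.640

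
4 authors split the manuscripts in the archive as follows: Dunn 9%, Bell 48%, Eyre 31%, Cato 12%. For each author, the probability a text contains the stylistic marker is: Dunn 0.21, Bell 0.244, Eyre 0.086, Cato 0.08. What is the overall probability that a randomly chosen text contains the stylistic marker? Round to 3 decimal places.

Compute prior × likelihood for every hypothesis:
  Dunn: 0.09 × 0.21 = 0.0189
  Bell: 0.48 × 0.244 = 0.11712
  Eyre: 0.31 × 0.086 = 0.02666
  Cato: 0.12 × 0.08 = 0.0096
P(marker) = 0.0189 + 0.11712 + 0.02666 + 0.0096 = 0.17228 → 0.172.

0.172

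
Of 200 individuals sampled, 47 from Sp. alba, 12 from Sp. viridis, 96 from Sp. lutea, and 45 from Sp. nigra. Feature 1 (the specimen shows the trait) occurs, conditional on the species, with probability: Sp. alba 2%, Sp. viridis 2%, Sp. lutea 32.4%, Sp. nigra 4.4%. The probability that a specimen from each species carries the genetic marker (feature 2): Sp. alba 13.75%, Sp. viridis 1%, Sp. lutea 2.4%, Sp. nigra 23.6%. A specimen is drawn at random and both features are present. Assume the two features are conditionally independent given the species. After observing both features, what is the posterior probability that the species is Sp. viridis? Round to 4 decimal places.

Compute prior × likelihood for every hypothesis:
  Sp. alba: 0.235 × 0.02 × 0.1375 = 0.00064625
  Sp. viridis: 0.06 × 0.02 × 0.01 = 0.000012
  Sp. lutea: 0.48 × 0.324 × 0.024 = 0.00373248
  Sp. nigra: 0.225 × 0.044 × 0.236 = 0.0023364
Normalizing constant = 0.00672713.
P(Sp. viridis | evidence) = 0.000012 / 0.00672713 ≈ 0.0018.

0.0018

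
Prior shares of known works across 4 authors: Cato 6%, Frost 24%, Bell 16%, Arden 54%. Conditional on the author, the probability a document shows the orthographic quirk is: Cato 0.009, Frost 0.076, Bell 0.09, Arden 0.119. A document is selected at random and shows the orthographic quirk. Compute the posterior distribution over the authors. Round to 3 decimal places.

Cato 0.006, Frost 0.187, Bell 0.148, Arden 0.659

Compute prior × likelihood for every hypothesis:
  Cato: 0.06 × 0.009 = 0.00054
  Frost: 0.24 × 0.076 = 0.01824
  Bell: 0.16 × 0.09 = 0.0144
  Arden: 0.54 × 0.119 = 0.06426
Normalizing constant = 0.09744.
P(Cato | quirk) = 0.00054/0.09744 ≈ 0.006
P(Frost | quirk) = 0.01824/0.09744 ≈ 0.187
P(Bell | quirk) = 0.0144/0.09744 ≈ 0.148
P(Arden | quirk) = 0.06426/0.09744 ≈ 0.659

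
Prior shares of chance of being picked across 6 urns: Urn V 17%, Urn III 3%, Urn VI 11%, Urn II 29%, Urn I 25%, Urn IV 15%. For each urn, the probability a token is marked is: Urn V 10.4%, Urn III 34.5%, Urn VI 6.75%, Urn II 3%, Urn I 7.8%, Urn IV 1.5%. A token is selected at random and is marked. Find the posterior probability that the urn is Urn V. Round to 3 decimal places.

0.268

Prior × likelihood for each hypothesis:
  Urn V: 0.17 × 0.104 = 0.01768
  Urn III: 0.03 × 0.345 = 0.01035
  Urn VI: 0.11 × 0.0675 = 0.007425
  Urn II: 0.29 × 0.03 = 0.0087
  Urn I: 0.25 × 0.078 = 0.0195
  Urn IV: 0.15 × 0.015 = 0.00225
Normalizing constant = 0.065905.
P(Urn V | evidence) = 0.01768 / 0.065905 ≈ 0.268.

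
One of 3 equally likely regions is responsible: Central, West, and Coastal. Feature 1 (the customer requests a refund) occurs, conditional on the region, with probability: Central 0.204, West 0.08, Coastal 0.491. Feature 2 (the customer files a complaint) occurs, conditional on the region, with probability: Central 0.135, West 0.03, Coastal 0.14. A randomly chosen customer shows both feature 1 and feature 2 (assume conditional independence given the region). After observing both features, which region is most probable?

Coastal

Since the prior is uniform, the posterior is proportional to the likelihood:
  Central: 0.204 × 0.135 = 0.02754
  West: 0.08 × 0.03 = 0.0024
  Coastal: 0.491 × 0.14 = 0.06874
Normalizing constant = 0.09868.
Largest term belongs to Coastal, so Coastal is most probable.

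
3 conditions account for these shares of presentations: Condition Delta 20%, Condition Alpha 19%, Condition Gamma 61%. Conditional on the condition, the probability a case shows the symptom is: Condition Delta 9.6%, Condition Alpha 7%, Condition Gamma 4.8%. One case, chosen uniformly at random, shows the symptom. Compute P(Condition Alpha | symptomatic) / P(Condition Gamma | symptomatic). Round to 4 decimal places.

Compute prior × likelihood for every hypothesis:
  Condition Delta: 0.2 × 0.096 = 0.0192
  Condition Alpha: 0.19 × 0.07 = 0.0133
  Condition Gamma: 0.61 × 0.048 = 0.02928
Total = 0.06178.
The ratio is 0.0133 / 0.02928 (the normalizer cancels) = 0.4542.

0.4542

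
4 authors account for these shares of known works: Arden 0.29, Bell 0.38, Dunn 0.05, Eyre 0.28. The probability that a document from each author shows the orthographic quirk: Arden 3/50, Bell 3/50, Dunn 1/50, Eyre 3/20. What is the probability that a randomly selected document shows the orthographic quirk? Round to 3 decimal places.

Compute prior × likelihood for every hypothesis:
  Arden: 0.29 × 0.06 = 0.0174
  Bell: 0.38 × 0.06 = 0.0228
  Dunn: 0.05 × 0.02 = 0.001
  Eyre: 0.28 × 0.15 = 0.042
P(quirk) = 0.0174 + 0.0228 + 0.001 + 0.042 = 0.0832 → 0.083.

0.083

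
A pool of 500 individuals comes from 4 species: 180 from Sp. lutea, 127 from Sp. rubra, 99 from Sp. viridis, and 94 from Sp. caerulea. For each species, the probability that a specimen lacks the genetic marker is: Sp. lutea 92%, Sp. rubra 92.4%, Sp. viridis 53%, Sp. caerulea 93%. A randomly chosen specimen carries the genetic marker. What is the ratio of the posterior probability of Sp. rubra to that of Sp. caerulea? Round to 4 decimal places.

Taking complements, P(marker | each) = Sp. lutea 0.08, Sp. rubra 0.076, Sp. viridis 0.47, Sp. caerulea 0.07.
Compute prior × likelihood for every hypothesis:
  Sp. lutea: 0.36 × 0.08 = 0.0288
  Sp. rubra: 0.254 × 0.076 = 0.019304
  Sp. viridis: 0.198 × 0.47 = 0.09306
  Sp. caerulea: 0.188 × 0.07 = 0.01316
Sum = 0.154324.
The ratio is 0.019304 / 0.01316 (the normalizer cancels) = 1.4669.

1.4669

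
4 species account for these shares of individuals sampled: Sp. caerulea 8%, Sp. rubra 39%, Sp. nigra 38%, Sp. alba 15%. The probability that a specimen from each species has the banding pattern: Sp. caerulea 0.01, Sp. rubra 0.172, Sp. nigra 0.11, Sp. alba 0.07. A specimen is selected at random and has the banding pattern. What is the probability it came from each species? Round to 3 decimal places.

By Bayes' rule, posterior ∝ prior × likelihood:
  Sp. caerulea: 0.08 × 0.01 = 0.0008
  Sp. rubra: 0.39 × 0.172 = 0.06708
  Sp. nigra: 0.38 × 0.11 = 0.0418
  Sp. alba: 0.15 × 0.07 = 0.0105
Normalizing constant = 0.12018.
P(Sp. caerulea | banded) = 0.0008/0.12018 ≈ 0.007
P(Sp. rubra | banded) = 0.06708/0.12018 ≈ 0.558
P(Sp. nigra | banded) = 0.0418/0.12018 ≈ 0.348
P(Sp. alba | banded) = 0.0105/0.12018 ≈ 0.087

Sp. caerulea 0.007, Sp. rubra 0.558, Sp. nigra 0.348, Sp. alba 0.087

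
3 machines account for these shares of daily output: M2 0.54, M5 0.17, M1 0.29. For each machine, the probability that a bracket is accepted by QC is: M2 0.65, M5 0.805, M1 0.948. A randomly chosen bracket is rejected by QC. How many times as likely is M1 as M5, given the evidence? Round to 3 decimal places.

Taking complements, P(rejected | each) = M2 0.35, M5 0.195, M1 0.052.
By Bayes' rule, posterior ∝ prior × likelihood:
  M2: 0.54 × 0.35 = 0.189
  M5: 0.17 × 0.195 = 0.03315
  M1: 0.29 × 0.052 = 0.01508
Sum = 0.23723.
The ratio is 0.01508 / 0.03315 (the normalizer cancels) = 0.455.

0.455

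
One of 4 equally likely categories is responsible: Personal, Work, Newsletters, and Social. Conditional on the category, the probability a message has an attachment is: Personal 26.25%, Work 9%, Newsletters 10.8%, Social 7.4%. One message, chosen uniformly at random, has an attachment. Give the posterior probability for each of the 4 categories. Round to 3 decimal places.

With a uniform prior (1/4 each), posterior ∝ likelihood:
  Personal: 0.2625
  Work: 0.09
  Newsletters: 0.108
  Social: 0.074
Normalizing constant = 0.5345.
P(Personal | attachment) = 0.2625/0.5345 ≈ 0.491
P(Work | attachment) = 0.09/0.5345 ≈ 0.168
P(Newsletters | attachment) = 0.108/0.5345 ≈ 0.202
P(Social | attachment) = 0.074/0.5345 ≈ 0.138

Personal 0.491, Work 0.168, Newsletters 0.202, Social 0.138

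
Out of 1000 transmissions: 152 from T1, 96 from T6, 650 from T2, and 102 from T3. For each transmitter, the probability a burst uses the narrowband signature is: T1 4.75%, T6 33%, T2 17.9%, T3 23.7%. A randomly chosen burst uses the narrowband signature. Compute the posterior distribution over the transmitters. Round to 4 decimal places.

T1 0.0402, T6 0.1766, T2 0.6485, T3 0.1347

Compute prior × likelihood for every hypothesis:
  T1: 0.152 × 0.0475 = 0.00722
  T6: 0.096 × 0.33 = 0.03168
  T2: 0.65 × 0.179 = 0.11635
  T3: 0.102 × 0.237 = 0.024174
Sum = 0.179424.
P(T1 | narrowband) = 0.00722/0.179424 ≈ 0.0402
P(T6 | narrowband) = 0.03168/0.179424 ≈ 0.1766
P(T2 | narrowband) = 0.11635/0.179424 ≈ 0.6485
P(T3 | narrowband) = 0.024174/0.179424 ≈ 0.1347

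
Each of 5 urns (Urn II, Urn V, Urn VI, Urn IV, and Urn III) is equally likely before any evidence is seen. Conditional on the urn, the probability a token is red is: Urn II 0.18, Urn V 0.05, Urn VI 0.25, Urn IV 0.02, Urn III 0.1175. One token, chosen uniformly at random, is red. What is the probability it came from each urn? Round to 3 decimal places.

Urn II 0.291, Urn V 0.081, Urn VI 0.405, Urn IV 0.032, Urn III 0.190

Since the prior is uniform, the posterior is proportional to the likelihood:
  Urn II: 0.18
  Urn V: 0.05
  Urn VI: 0.25
  Urn IV: 0.02
  Urn III: 0.1175
Total = 0.6175.
P(Urn II | red) = 0.18/0.6175 ≈ 0.291
P(Urn V | red) = 0.05/0.6175 ≈ 0.081
P(Urn VI | red) = 0.25/0.6175 ≈ 0.405
P(Urn IV | red) = 0.02/0.6175 ≈ 0.032
P(Urn III | red) = 0.1175/0.6175 ≈ 0.190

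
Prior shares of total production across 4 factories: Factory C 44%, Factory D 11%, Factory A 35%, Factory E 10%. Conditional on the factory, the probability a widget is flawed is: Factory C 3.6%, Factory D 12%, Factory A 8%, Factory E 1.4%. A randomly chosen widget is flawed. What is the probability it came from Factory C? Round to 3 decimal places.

0.271

Prior × likelihood for each hypothesis:
  Factory C: 0.44 × 0.036 = 0.01584
  Factory D: 0.11 × 0.12 = 0.0132
  Factory A: 0.35 × 0.08 = 0.028
  Factory E: 0.1 × 0.014 = 0.0014
Sum = 0.05844.
P(Factory C | evidence) = 0.01584 / 0.05844 ≈ 0.271.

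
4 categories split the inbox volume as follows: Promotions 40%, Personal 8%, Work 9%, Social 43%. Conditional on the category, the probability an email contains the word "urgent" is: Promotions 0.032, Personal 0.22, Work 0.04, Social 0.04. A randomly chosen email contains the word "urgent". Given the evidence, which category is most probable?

Personal

By Bayes' rule, posterior ∝ prior × likelihood:
  Promotions: 0.4 × 0.032 = 0.0128
  Personal: 0.08 × 0.22 = 0.0176
  Work: 0.09 × 0.04 = 0.0036
  Social: 0.43 × 0.04 = 0.0172
Sum = 0.0512.
Largest term belongs to Personal, so Personal is most probable.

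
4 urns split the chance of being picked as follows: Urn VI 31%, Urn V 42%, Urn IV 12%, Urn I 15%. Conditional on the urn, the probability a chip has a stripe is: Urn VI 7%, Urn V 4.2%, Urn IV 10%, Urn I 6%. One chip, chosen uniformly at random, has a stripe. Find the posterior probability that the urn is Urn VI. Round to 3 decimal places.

By Bayes' rule, posterior ∝ prior × likelihood:
  Urn VI: 0.31 × 0.07 = 0.0217
  Urn V: 0.42 × 0.042 = 0.01764
  Urn IV: 0.12 × 0.1 = 0.012
  Urn I: 0.15 × 0.06 = 0.009
Sum = 0.06034.
P(Urn VI | evidence) = 0.0217 / 0.06034 ≈ 0.360.

0.360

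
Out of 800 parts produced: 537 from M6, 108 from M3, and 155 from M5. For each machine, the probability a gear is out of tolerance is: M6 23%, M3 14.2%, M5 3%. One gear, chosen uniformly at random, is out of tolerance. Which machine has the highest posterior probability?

By Bayes' rule, posterior ∝ prior × likelihood:
  M6: 0.67125 × 0.23 = 0.1543875
  M3: 0.135 × 0.142 = 0.01917
  M5: 0.19375 × 0.03 = 0.0058125
Normalizing constant = 0.17937.
Largest term belongs to M6, so M6 is most probable.

M6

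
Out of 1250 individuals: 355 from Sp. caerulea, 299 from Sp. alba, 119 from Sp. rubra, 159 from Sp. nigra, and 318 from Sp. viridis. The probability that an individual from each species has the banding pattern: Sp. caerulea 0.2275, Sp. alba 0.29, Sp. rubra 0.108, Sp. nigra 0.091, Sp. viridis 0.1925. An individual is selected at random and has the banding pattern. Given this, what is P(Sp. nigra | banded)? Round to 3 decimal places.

Compute prior × likelihood for every hypothesis:
  Sp. caerulea: 0.284 × 0.2275 = 0.06461
  Sp. alba: 0.2392 × 0.29 = 0.069368
  Sp. rubra: 0.0952 × 0.108 = 0.0102816
  Sp. nigra: 0.1272 × 0.091 = 0.0115752
  Sp. viridis: 0.2544 × 0.1925 = 0.048972
Normalizing constant = 0.2048068.
P(Sp. nigra | evidence) = 0.0115752 / 0.2048068 ≈ 0.057.

0.057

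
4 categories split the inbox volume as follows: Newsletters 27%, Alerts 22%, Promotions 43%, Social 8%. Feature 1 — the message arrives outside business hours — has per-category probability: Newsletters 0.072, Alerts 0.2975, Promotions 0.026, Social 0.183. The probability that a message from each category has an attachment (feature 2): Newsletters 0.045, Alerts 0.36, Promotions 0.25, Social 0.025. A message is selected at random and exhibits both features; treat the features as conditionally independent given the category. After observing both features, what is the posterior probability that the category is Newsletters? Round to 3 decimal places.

Prior × likelihood for each hypothesis:
  Newsletters: 0.27 × 0.072 × 0.045 = 0.0008748
  Alerts: 0.22 × 0.2975 × 0.36 = 0.023562
  Promotions: 0.43 × 0.026 × 0.25 = 0.002795
  Social: 0.08 × 0.183 × 0.025 = 0.000366
Total = 0.0275978.
P(Newsletters | evidence) = 0.0008748 / 0.0275978 ≈ 0.032.

0.032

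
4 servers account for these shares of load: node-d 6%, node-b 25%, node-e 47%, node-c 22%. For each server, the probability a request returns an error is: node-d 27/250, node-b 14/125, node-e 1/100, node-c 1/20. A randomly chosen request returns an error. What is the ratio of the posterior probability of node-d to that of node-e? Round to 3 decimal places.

Unnormalized posteriors (prior × likelihood):
  node-d: 0.06 × 0.108 = 0.00648
  node-b: 0.25 × 0.112 = 0.028
  node-e: 0.47 × 0.01 = 0.0047
  node-c: 0.22 × 0.05 = 0.011
Sum = 0.05018.
The ratio is 0.00648 / 0.0047 (the normalizer cancels) = 1.379.

1.379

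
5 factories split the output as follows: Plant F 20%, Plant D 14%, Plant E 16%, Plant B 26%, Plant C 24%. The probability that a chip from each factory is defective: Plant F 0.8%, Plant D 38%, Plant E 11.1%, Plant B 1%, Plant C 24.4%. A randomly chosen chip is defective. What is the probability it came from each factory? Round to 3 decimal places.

Plant F 0.012, Plant D 0.398, Plant E 0.133, Plant B 0.019, Plant C 0.438

Compute prior × likelihood for every hypothesis:
  Plant F: 0.2 × 0.008 = 0.0016
  Plant D: 0.14 × 0.38 = 0.0532
  Plant E: 0.16 × 0.111 = 0.01776
  Plant B: 0.26 × 0.01 = 0.0026
  Plant C: 0.24 × 0.244 = 0.05856
Normalizing constant = 0.13372.
P(Plant F | defective) = 0.0016/0.13372 ≈ 0.012
P(Plant D | defective) = 0.0532/0.13372 ≈ 0.398
P(Plant E | defective) = 0.01776/0.13372 ≈ 0.133
P(Plant B | defective) = 0.0026/0.13372 ≈ 0.019
P(Plant C | defective) = 0.05856/0.13372 ≈ 0.438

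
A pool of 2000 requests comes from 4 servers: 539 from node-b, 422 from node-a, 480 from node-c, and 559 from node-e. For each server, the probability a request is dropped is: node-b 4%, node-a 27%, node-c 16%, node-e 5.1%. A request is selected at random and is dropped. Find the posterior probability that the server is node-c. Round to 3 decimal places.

0.319

By Bayes' rule, posterior ∝ prior × likelihood:
  node-b: 0.2695 × 0.04 = 0.01078
  node-a: 0.211 × 0.27 = 0.05697
  node-c: 0.24 × 0.16 = 0.0384
  node-e: 0.2795 × 0.051 = 0.0142545
Sum = 0.1204045.
P(node-c | evidence) = 0.0384 / 0.1204045 ≈ 0.319.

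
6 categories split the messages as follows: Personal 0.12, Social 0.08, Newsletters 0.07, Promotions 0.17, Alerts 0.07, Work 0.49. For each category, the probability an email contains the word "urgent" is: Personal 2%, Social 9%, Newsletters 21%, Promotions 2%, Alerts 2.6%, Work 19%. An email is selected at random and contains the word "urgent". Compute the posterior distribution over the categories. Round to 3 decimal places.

Personal 0.020, Social 0.059, Newsletters 0.120, Promotions 0.028, Alerts 0.015, Work 0.759

Unnormalized posteriors (prior × likelihood):
  Personal: 0.12 × 0.02 = 0.0024
  Social: 0.08 × 0.09 = 0.0072
  Newsletters: 0.07 × 0.21 = 0.0147
  Promotions: 0.17 × 0.02 = 0.0034
  Alerts: 0.07 × 0.026 = 0.00182
  Work: 0.49 × 0.19 = 0.0931
Total = 0.12262.
P(Personal | urgent-flag) = 0.0024/0.12262 ≈ 0.020
P(Social | urgent-flag) = 0.0072/0.12262 ≈ 0.059
P(Newsletters | urgent-flag) = 0.0147/0.12262 ≈ 0.120
P(Promotions | urgent-flag) = 0.0034/0.12262 ≈ 0.028
P(Alerts | urgent-flag) = 0.00182/0.12262 ≈ 0.015
P(Work | urgent-flag) = 0.0931/0.12262 ≈ 0.759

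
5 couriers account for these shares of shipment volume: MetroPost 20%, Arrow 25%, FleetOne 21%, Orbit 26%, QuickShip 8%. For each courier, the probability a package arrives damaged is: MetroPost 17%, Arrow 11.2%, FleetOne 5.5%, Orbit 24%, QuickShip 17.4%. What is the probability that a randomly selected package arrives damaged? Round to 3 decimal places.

Prior × likelihood for each hypothesis:
  MetroPost: 0.2 × 0.17 = 0.034
  Arrow: 0.25 × 0.112 = 0.028
  FleetOne: 0.21 × 0.055 = 0.01155
  Orbit: 0.26 × 0.24 = 0.0624
  QuickShip: 0.08 × 0.174 = 0.01392
P(damaged) = 0.034 + 0.028 + 0.01155 + 0.0624 + 0.01392 = 0.14987 → 0.150.

0.150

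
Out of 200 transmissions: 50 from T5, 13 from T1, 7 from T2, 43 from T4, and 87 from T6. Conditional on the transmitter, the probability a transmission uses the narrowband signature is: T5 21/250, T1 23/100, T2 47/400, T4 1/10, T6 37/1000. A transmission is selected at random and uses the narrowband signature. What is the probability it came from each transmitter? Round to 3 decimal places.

By Bayes' rule, posterior ∝ prior × likelihood:
  T5: 0.25 × 0.084 = 0.021
  T1: 0.065 × 0.23 = 0.01495
  T2: 0.035 × 0.1175 = 0.0041125
  T4: 0.215 × 0.1 = 0.0215
  T6: 0.435 × 0.037 = 0.016095
Total = 0.0776575.
P(T5 | narrowband) = 0.021/0.0776575 ≈ 0.270
P(T1 | narrowband) = 0.01495/0.0776575 ≈ 0.193
P(T2 | narrowband) = 0.0041125/0.0776575 ≈ 0.053
P(T4 | narrowband) = 0.0215/0.0776575 ≈ 0.277
P(T6 | narrowband) = 0.016095/0.0776575 ≈ 0.207

T5 0.270, T1 0.193, T2 0.053, T4 0.277, T6 0.207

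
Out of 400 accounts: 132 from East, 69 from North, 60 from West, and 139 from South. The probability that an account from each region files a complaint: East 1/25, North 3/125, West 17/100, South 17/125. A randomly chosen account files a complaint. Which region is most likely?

South

Prior × likelihood for each hypothesis:
  East: 0.33 × 0.04 = 0.0132
  North: 0.1725 × 0.024 = 0.00414
  West: 0.15 × 0.17 = 0.0255
  South: 0.3475 × 0.136 = 0.04726
Sum = 0.0901.
Largest term belongs to South, so South is most probable.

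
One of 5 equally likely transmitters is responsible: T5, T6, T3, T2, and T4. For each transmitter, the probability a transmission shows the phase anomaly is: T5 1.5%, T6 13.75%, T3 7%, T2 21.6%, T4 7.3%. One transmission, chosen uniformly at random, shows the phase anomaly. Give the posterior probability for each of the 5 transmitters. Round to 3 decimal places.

Since the prior is uniform, the posterior is proportional to the likelihood:
  T5: 0.015
  T6: 0.1375
  T3: 0.07
  T2: 0.216
  T4: 0.073
Normalizing constant = 0.5115.
P(T5 | anomaly) = 0.015/0.5115 ≈ 0.029
P(T6 | anomaly) = 0.1375/0.5115 ≈ 0.269
P(T3 | anomaly) = 0.07/0.5115 ≈ 0.137
P(T2 | anomaly) = 0.216/0.5115 ≈ 0.422
P(T4 | anomaly) = 0.073/0.5115 ≈ 0.143

T5 0.029, T6 0.269, T3 0.137, T2 0.422, T4 0.143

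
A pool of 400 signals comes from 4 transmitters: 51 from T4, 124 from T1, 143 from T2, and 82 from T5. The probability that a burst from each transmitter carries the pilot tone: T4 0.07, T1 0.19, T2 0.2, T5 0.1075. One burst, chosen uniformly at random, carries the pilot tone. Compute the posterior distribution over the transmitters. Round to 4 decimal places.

T4 0.0553, T1 0.3650, T2 0.4431, T5 0.1366

Compute prior × likelihood for every hypothesis:
  T4: 0.1275 × 0.07 = 0.008925
  T1: 0.31 × 0.19 = 0.0589
  T2: 0.3575 × 0.2 = 0.0715
  T5: 0.205 × 0.1075 = 0.0220375
Sum = 0.1613625.
P(T4 | pilot) = 0.008925/0.1613625 ≈ 0.0553
P(T1 | pilot) = 0.0589/0.1613625 ≈ 0.3650
P(T2 | pilot) = 0.0715/0.1613625 ≈ 0.4431
P(T5 | pilot) = 0.0220375/0.1613625 ≈ 0.1366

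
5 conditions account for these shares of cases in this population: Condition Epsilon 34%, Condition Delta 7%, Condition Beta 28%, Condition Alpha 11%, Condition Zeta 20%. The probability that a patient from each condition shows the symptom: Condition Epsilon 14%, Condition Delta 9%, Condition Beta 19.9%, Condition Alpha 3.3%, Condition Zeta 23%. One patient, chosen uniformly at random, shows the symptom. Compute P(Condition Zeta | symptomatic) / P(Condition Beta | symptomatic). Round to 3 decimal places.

Compute prior × likelihood for every hypothesis:
  Condition Epsilon: 0.34 × 0.14 = 0.0476
  Condition Delta: 0.07 × 0.09 = 0.0063
  Condition Beta: 0.28 × 0.199 = 0.05572
  Condition Alpha: 0.11 × 0.033 = 0.00363
  Condition Zeta: 0.2 × 0.23 = 0.046
Normalizing constant = 0.15925.
The ratio is 0.046 / 0.05572 (the normalizer cancels) = 0.826.

0.826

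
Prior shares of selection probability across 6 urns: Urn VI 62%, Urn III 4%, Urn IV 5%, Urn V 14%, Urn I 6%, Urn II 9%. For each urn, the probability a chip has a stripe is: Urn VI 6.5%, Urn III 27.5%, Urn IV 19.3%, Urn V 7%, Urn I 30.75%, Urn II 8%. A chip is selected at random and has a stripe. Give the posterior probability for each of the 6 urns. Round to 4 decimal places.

Urn VI 0.4180, Urn III 0.1141, Urn IV 0.1001, Urn V 0.1017, Urn I 0.1914, Urn II 0.0747

Compute prior × likelihood for every hypothesis:
  Urn VI: 0.62 × 0.065 = 0.0403
  Urn III: 0.04 × 0.275 = 0.011
  Urn IV: 0.05 × 0.193 = 0.00965
  Urn V: 0.14 × 0.07 = 0.0098
  Urn I: 0.06 × 0.3075 = 0.01845
  Urn II: 0.09 × 0.08 = 0.0072
Normalizing constant = 0.0964.
P(Urn VI | striped) = 0.0403/0.0964 ≈ 0.4180
P(Urn III | striped) = 0.011/0.0964 ≈ 0.1141
P(Urn IV | striped) = 0.00965/0.0964 ≈ 0.1001
P(Urn V | striped) = 0.0098/0.0964 ≈ 0.1017
P(Urn I | striped) = 0.01845/0.0964 ≈ 0.1914
P(Urn II | striped) = 0.0072/0.0964 ≈ 0.0747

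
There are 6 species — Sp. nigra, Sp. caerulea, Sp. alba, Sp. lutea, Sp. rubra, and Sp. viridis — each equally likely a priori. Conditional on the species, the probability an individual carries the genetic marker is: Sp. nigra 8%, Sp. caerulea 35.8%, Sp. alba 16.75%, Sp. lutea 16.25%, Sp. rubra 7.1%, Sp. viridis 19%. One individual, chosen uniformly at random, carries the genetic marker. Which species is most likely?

Sp. caerulea

With a uniform prior (1/6 each), posterior ∝ likelihood:
  Sp. nigra: 0.08
  Sp. caerulea: 0.358
  Sp. alba: 0.1675
  Sp. lutea: 0.1625
  Sp. rubra: 0.071
  Sp. viridis: 0.19
Total = 1.029.
Largest term belongs to Sp. caerulea, so Sp. caerulea is most probable.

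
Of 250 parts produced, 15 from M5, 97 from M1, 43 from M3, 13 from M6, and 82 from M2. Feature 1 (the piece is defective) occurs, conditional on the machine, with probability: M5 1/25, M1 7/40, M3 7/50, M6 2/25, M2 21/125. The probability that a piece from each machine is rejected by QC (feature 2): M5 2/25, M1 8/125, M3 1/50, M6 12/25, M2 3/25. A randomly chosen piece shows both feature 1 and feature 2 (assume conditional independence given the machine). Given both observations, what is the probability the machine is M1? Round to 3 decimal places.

0.319

Unnormalized posteriors (prior × likelihood):
  M5: 0.06 × 0.04 × 0.08 = 0.000192
  M1: 0.388 × 0.175 × 0.064 = 0.0043456
  M3: 0.172 × 0.14 × 0.02 = 0.0004816
  M6: 0.052 × 0.08 × 0.48 = 0.0019968
  M2: 0.328 × 0.168 × 0.12 = 0.00661248
Total = 0.01362848.
P(M1 | evidence) = 0.0043456 / 0.01362848 ≈ 0.319.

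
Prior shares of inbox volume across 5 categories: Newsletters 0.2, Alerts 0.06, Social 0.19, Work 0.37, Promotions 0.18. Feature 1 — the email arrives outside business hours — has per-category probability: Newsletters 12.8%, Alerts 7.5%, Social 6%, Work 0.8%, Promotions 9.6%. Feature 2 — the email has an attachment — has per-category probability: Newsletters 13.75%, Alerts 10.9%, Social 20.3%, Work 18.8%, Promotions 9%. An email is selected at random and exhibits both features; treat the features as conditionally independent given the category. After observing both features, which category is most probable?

Newsletters

By Bayes' rule, posterior ∝ prior × likelihood:
  Newsletters: 0.2 × 0.128 × 0.1375 = 0.00352
  Alerts: 0.06 × 0.075 × 0.109 = 0.0004905
  Social: 0.19 × 0.06 × 0.203 = 0.0023142
  Work: 0.37 × 0.008 × 0.188 = 0.00055648
  Promotions: 0.18 × 0.096 × 0.09 = 0.0015552
Normalizing constant = 0.00843638.
Largest term belongs to Newsletters, so Newsletters is most probable.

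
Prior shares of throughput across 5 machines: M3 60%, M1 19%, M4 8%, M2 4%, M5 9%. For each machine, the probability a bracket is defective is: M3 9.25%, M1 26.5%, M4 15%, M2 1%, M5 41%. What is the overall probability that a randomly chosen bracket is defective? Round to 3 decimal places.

0.155

Compute prior × likelihood for every hypothesis:
  M3: 0.6 × 0.0925 = 0.0555
  M1: 0.19 × 0.265 = 0.05035
  M4: 0.08 × 0.15 = 0.012
  M2: 0.04 × 0.01 = 0.0004
  M5: 0.09 × 0.41 = 0.0369
P(defective) = 0.0555 + 0.05035 + 0.012 + 0.0004 + 0.0369 = 0.15515 → 0.155.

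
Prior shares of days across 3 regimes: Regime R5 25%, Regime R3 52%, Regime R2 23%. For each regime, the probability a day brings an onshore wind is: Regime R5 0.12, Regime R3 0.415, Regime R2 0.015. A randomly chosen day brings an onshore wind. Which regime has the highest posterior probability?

Regime R3

Unnormalized posteriors (prior × likelihood):
  Regime R5: 0.25 × 0.12 = 0.03
  Regime R3: 0.52 × 0.415 = 0.2158
  Regime R2: 0.23 × 0.015 = 0.00345
Total = 0.24925.
Largest term belongs to Regime R3, so Regime R3 is most probable.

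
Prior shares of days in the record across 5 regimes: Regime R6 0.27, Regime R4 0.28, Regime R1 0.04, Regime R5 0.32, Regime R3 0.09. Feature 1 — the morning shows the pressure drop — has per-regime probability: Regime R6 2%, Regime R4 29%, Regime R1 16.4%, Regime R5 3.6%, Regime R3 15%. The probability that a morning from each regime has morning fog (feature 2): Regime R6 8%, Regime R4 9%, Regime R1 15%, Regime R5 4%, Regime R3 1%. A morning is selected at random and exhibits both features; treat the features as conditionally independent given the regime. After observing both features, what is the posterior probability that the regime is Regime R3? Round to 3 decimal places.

Unnormalized posteriors (prior × likelihood):
  Regime R6: 0.27 × 0.02 × 0.08 = 0.000432
  Regime R4: 0.28 × 0.29 × 0.09 = 0.007308
  Regime R1: 0.04 × 0.164 × 0.15 = 0.000984
  Regime R5: 0.32 × 0.036 × 0.04 = 0.0004608
  Regime R3: 0.09 × 0.15 × 0.01 = 0.000135
Sum = 0.0093198.
P(Regime R3 | evidence) = 0.000135 / 0.0093198 ≈ 0.014.

0.014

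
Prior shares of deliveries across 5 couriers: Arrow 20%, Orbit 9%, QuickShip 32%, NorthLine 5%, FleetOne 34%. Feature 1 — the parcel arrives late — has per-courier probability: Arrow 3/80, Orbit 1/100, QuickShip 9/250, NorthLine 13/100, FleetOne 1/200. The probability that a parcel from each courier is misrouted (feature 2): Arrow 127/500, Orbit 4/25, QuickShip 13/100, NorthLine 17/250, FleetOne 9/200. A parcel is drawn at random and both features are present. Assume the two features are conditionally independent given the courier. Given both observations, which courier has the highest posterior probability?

By Bayes' rule, posterior ∝ prior × likelihood:
  Arrow: 0.2 × 0.0375 × 0.254 = 0.001905
  Orbit: 0.09 × 0.01 × 0.16 = 0.000144
  QuickShip: 0.32 × 0.036 × 0.13 = 0.0014976
  NorthLine: 0.05 × 0.13 × 0.068 = 0.000442
  FleetOne: 0.34 × 0.005 × 0.045 = 0.0000765
Sum = 0.0040651.
Largest term belongs to Arrow, so Arrow is most probable.

Arrow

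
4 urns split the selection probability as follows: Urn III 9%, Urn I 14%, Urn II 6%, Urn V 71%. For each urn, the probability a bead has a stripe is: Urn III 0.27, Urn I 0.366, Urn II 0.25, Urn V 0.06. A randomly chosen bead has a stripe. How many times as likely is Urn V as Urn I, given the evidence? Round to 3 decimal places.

Prior × likelihood for each hypothesis:
  Urn III: 0.09 × 0.27 = 0.0243
  Urn I: 0.14 × 0.366 = 0.05124
  Urn II: 0.06 × 0.25 = 0.015
  Urn V: 0.71 × 0.06 = 0.0426
Total = 0.13314.
The ratio is 0.0426 / 0.05124 (the normalizer cancels) = 0.831.

0.831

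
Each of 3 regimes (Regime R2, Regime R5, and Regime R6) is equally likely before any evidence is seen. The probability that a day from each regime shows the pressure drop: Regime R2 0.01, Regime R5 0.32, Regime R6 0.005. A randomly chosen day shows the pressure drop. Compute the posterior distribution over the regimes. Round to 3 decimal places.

Regime R2 0.030, Regime R5 0.955, Regime R6 0.015

With a uniform prior (1/3 each), posterior ∝ likelihood:
  Regime R2: 0.01
  Regime R5: 0.32
  Regime R6: 0.005
Normalizing constant = 0.335.
P(Regime R2 | drop) = 0.01/0.335 ≈ 0.030
P(Regime R5 | drop) = 0.32/0.335 ≈ 0.955
P(Regime R6 | drop) = 0.005/0.335 ≈ 0.015
(Check: 0.030+0.955+0.015 = 1.000.)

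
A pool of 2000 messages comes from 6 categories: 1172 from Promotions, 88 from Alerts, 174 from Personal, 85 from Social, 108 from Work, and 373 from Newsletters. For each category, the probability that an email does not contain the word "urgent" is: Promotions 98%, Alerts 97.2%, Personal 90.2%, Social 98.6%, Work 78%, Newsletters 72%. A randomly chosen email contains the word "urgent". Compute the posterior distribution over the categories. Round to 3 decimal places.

Taking complements, P(urgent-flag | each) = Promotions 0.02, Alerts 0.028, Personal 0.098, Social 0.014, Work 0.22, Newsletters 0.28.
Unnormalized posteriors (prior × likelihood):
  Promotions: 0.586 × 0.02 = 0.01172
  Alerts: 0.044 × 0.028 = 0.001232
  Personal: 0.087 × 0.098 = 0.008526
  Social: 0.0425 × 0.014 = 0.000595
  Work: 0.054 × 0.22 = 0.01188
  Newsletters: 0.1865 × 0.28 = 0.05222
Normalizing constant = 0.086173.
P(Promotions | urgent-flag) = 0.01172/0.086173 ≈ 0.136
P(Alerts | urgent-flag) = 0.001232/0.086173 ≈ 0.014
P(Personal | urgent-flag) = 0.008526/0.086173 ≈ 0.099
P(Social | urgent-flag) = 0.000595/0.086173 ≈ 0.007
P(Work | urgent-flag) = 0.01188/0.086173 ≈ 0.138
P(Newsletters | urgent-flag) = 0.05222/0.086173 ≈ 0.606
(Check: 0.136+0.014+0.099+0.007+0.138+0.606 = 1.000.)

Promotions 0.136, Alerts 0.014, Personal 0.099, Social 0.007, Work 0.138, Newsletters 0.606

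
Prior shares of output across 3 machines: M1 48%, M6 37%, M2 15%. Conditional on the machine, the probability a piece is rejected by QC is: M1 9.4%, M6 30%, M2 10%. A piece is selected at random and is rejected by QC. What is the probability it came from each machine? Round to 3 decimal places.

M1 0.264, M6 0.649, M2 0.088

Prior × likelihood for each hypothesis:
  M1: 0.48 × 0.094 = 0.04512
  M6: 0.37 × 0.3 = 0.111
  M2: 0.15 × 0.1 = 0.015
Sum = 0.17112.
P(M1 | rejected) = 0.04512/0.17112 ≈ 0.264
P(M6 | rejected) = 0.111/0.17112 ≈ 0.649
P(M2 | rejected) = 0.015/0.17112 ≈ 0.088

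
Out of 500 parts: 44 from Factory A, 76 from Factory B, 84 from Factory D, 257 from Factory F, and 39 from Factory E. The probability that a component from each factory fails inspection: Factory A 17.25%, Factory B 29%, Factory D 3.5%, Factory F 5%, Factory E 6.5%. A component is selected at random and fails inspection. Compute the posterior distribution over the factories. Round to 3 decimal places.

Factory A 0.158, Factory B 0.460, Factory D 0.061, Factory F 0.268, Factory E 0.053

Unnormalized posteriors (prior × likelihood):
  Factory A: 0.088 × 0.1725 = 0.01518
  Factory B: 0.152 × 0.29 = 0.04408
  Factory D: 0.168 × 0.035 = 0.00588
  Factory F: 0.514 × 0.05 = 0.0257
  Factory E: 0.078 × 0.065 = 0.00507
Sum = 0.09591.
P(Factory A | nonconforming) = 0.01518/0.09591 ≈ 0.158
P(Factory B | nonconforming) = 0.04408/0.09591 ≈ 0.460
P(Factory D | nonconforming) = 0.00588/0.09591 ≈ 0.061
P(Factory F | nonconforming) = 0.0257/0.09591 ≈ 0.268
P(Factory E | nonconforming) = 0.00507/0.09591 ≈ 0.053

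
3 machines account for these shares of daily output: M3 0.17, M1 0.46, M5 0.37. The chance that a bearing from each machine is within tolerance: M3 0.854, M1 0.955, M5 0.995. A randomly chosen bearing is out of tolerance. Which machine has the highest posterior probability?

Taking complements, P(oversize | each) = M3 0.146, M1 0.045, M5 0.005.
Unnormalized posteriors (prior × likelihood):
  M3: 0.17 × 0.146 = 0.02482
  M1: 0.46 × 0.045 = 0.0207
  M5: 0.37 × 0.005 = 0.00185
Total = 0.04737.
Largest term belongs to M3, so M3 is most probable.

M3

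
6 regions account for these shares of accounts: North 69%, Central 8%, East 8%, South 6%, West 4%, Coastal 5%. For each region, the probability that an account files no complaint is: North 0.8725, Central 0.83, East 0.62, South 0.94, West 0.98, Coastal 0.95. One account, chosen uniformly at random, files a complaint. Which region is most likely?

North

Taking complements, P(complaint | each) = North 0.1275, Central 0.17, East 0.38, South 0.06, West 0.02, Coastal 0.05.
Unnormalized posteriors (prior × likelihood):
  North: 0.69 × 0.1275 = 0.087975
  Central: 0.08 × 0.17 = 0.0136
  East: 0.08 × 0.38 = 0.0304
  South: 0.06 × 0.06 = 0.0036
  West: 0.04 × 0.02 = 0.0008
  Coastal: 0.05 × 0.05 = 0.0025
Total = 0.138875.
Largest term belongs to North, so North is most probable.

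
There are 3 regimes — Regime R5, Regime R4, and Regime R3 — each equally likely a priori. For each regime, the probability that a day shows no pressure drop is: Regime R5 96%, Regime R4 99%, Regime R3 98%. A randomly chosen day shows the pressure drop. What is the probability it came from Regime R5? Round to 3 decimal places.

Taking complements, P(drop | each) = Regime R5 0.04, Regime R4 0.01, Regime R3 0.02.
With a uniform prior (1/3 each), posterior ∝ likelihood:
  Regime R5: 0.04
  Regime R4: 0.01
  Regime R3: 0.02
Total = 0.07.
P(Regime R5 | evidence) = 0.04 / 0.07 ≈ 0.571.

0.571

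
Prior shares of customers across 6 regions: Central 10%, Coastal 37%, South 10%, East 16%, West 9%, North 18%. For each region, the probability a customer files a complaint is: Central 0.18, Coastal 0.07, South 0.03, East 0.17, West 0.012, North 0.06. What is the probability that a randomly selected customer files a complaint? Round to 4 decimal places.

0.0860

Prior × likelihood for each hypothesis:
  Central: 0.1 × 0.18 = 0.018
  Coastal: 0.37 × 0.07 = 0.0259
  South: 0.1 × 0.03 = 0.003
  East: 0.16 × 0.17 = 0.0272
  West: 0.09 × 0.012 = 0.00108
  North: 0.18 × 0.06 = 0.0108
P(complaint) = 0.018 + 0.0259 + 0.003 + 0.0272 + 0.00108 + 0.0108 = 0.08598 → 0.0860.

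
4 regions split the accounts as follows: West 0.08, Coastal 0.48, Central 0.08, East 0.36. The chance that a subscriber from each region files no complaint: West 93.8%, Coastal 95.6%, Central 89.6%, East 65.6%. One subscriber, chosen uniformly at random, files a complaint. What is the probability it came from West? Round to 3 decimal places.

Taking complements, P(complaint | each) = West 0.062, Coastal 0.044, Central 0.104, East 0.344.
Prior × likelihood for each hypothesis:
  West: 0.08 × 0.062 = 0.00496
  Coastal: 0.48 × 0.044 = 0.02112
  Central: 0.08 × 0.104 = 0.00832
  East: 0.36 × 0.344 = 0.12384
Total = 0.15824.
P(West | evidence) = 0.00496 / 0.15824 ≈ 0.031.

0.031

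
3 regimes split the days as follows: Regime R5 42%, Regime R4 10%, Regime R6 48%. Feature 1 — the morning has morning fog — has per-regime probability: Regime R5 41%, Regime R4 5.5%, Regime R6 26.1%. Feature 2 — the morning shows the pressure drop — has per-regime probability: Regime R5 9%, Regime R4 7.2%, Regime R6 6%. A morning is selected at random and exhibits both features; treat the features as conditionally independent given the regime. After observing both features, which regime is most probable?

Regime R5

Compute prior × likelihood for every hypothesis:
  Regime R5: 0.42 × 0.41 × 0.09 = 0.015498
  Regime R4: 0.1 × 0.055 × 0.072 = 0.000396
  Regime R6: 0.48 × 0.261 × 0.06 = 0.0075168
Normalizing constant = 0.0234108.
Largest term belongs to Regime R5, so Regime R5 is most probable.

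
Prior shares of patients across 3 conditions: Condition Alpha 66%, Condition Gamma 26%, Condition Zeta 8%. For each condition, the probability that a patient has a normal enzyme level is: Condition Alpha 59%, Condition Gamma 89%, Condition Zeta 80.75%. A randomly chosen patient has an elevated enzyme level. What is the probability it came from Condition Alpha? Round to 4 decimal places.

0.8601

Taking complements, P(elevated | each) = Condition Alpha 0.41, Condition Gamma 0.11, Condition Zeta 0.1925.
Compute prior × likelihood for every hypothesis:
  Condition Alpha: 0.66 × 0.41 = 0.2706
  Condition Gamma: 0.26 × 0.11 = 0.0286
  Condition Zeta: 0.08 × 0.1925 = 0.0154
Total = 0.3146.
P(Condition Alpha | evidence) = 0.2706 / 0.3146 ≈ 0.8601.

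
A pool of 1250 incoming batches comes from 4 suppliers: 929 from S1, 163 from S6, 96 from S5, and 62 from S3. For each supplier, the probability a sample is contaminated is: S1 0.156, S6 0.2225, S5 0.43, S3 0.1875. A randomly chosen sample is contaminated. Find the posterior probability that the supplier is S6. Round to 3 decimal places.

0.155

Unnormalized posteriors (prior × likelihood):
  S1: 0.7432 × 0.156 = 0.1159392
  S6: 0.1304 × 0.2225 = 0.029014
  S5: 0.0768 × 0.43 = 0.033024
  S3: 0.0496 × 0.1875 = 0.0093
Sum = 0.1872772.
P(S6 | evidence) = 0.029014 / 0.1872772 ≈ 0.155.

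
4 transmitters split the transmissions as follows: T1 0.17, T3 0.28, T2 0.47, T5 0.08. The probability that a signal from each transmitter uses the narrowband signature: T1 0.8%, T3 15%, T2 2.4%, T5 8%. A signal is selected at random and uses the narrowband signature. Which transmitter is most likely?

T3

By Bayes' rule, posterior ∝ prior × likelihood:
  T1: 0.17 × 0.008 = 0.00136
  T3: 0.28 × 0.15 = 0.042
  T2: 0.47 × 0.024 = 0.01128
  T5: 0.08 × 0.08 = 0.0064
Total = 0.06104.
Largest term belongs to T3, so T3 is most probable.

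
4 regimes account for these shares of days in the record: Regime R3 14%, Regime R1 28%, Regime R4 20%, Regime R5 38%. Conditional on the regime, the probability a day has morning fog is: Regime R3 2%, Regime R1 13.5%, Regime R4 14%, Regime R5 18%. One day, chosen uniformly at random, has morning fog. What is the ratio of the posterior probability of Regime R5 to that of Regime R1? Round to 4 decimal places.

Prior × likelihood for each hypothesis:
  Regime R3: 0.14 × 0.02 = 0.0028
  Regime R1: 0.28 × 0.135 = 0.0378
  Regime R4: 0.2 × 0.14 = 0.028
  Regime R5: 0.38 × 0.18 = 0.0684
Normalizing constant = 0.137.
The ratio is 0.0684 / 0.0378 (the normalizer cancels) = 1.8095.

1.8095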